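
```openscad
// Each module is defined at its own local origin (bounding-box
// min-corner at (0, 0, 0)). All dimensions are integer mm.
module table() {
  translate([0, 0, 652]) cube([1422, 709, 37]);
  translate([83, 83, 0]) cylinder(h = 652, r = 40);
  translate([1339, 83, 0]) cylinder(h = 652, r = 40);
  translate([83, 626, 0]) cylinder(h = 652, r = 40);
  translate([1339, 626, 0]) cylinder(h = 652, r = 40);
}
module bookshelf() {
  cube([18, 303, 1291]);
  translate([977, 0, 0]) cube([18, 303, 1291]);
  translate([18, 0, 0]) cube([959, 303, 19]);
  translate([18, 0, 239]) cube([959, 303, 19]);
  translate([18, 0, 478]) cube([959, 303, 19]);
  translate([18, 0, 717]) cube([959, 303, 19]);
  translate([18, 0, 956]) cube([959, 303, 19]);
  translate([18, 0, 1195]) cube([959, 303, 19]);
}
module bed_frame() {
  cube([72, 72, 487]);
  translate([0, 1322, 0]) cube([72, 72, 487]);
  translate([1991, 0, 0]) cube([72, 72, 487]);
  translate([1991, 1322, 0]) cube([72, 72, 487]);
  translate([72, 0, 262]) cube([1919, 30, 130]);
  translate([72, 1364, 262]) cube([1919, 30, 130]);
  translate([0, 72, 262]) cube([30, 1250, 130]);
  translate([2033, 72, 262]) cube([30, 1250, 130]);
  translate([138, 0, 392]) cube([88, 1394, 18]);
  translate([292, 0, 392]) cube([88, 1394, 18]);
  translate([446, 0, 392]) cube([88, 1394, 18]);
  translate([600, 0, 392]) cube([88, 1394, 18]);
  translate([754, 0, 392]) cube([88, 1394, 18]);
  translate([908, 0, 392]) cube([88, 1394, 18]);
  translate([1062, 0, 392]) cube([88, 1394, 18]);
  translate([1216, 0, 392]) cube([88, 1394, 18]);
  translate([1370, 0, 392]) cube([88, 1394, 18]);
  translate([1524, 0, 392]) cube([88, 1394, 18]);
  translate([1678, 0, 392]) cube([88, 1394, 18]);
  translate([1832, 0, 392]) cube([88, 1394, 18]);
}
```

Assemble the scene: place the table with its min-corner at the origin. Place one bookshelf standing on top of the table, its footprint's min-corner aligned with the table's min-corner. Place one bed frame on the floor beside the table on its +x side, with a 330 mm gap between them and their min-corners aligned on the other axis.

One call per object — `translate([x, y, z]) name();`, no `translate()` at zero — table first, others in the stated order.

table();
translate([0, 0, 689]) bookshelf();
translate([1752, 0, 0]) bed_frame();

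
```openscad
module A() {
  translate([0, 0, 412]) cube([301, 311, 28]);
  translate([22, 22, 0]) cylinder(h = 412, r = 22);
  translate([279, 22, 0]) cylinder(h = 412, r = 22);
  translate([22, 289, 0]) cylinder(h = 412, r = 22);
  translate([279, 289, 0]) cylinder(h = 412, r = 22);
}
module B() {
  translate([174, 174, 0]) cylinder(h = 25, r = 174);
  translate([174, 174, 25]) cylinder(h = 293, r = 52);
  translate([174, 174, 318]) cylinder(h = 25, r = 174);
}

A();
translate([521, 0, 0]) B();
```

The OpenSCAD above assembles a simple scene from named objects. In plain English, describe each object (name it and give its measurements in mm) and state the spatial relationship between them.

A is a simple wooden stool: a rectangular seat 301 mm (x) by 311 mm (y), 28 mm thick, top face at z = 440 mm, on four round legs, each 44 mm in diameter. The legs rest on z = 0, each leg's axis is inset half a diameter from the nearest pair of seat edges (so the leg's bounding box is flush with the corner).

B is a spool: two coaxial disc flanges of radius 174 mm and thickness 25 mm, joined by a core cylinder of radius 52 mm and height 293 mm. The lower flange rests on z = 0 and the three cylinders share a vertical axis.

The spool is on the floor beside the stool on its +x side.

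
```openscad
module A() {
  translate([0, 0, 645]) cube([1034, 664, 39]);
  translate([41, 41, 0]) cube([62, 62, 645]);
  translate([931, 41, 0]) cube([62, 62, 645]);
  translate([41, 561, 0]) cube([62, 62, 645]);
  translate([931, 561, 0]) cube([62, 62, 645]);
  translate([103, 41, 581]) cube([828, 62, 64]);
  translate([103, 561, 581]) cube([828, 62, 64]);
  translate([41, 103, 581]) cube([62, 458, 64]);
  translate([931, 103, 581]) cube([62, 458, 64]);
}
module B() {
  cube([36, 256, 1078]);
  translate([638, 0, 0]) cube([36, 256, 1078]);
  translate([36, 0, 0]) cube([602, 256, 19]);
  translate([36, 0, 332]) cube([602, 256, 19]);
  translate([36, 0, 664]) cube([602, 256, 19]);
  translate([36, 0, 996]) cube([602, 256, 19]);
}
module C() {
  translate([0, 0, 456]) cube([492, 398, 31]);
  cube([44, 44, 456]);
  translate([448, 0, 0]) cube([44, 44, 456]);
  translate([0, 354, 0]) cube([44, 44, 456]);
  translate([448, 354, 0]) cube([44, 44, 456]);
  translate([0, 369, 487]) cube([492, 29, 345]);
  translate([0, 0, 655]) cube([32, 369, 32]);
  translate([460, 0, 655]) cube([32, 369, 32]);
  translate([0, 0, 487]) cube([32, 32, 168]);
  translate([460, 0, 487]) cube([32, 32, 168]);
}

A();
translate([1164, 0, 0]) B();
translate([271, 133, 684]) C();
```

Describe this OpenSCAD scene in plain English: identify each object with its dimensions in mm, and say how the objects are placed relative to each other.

A is a table: top 1034 mm (x) × 664 mm (y), 39 mm thick, upper face at z = 684 mm, on four 62×62 mm square legs, each inset 41 mm from the nearest pair of top edges, running from z = 0 to the bottom of the top. Four apron rails, 62 mm thick and 64 mm tall, run between adjacent legs with their top edges flush with the underside of the top and their outer faces flush with the legs' outer faces.

B is a bookshelf 674 mm wide overall, 256 mm deep and 1078 mm tall. The two sides are 36 mm thick vertical panels. 4 horizontal shelves of 19 mm thickness span between the inner faces of the sides; the lowest shelf sits on the floor and shelves are stacked with a clear vertical gap of 313 mm between each pair.

C is a chair. The seat is a 492×398×31 mm slab with its top at z = 487 mm, on four 44×44 mm corner legs (flush with the seat edges, standing on z = 0). A flat backrest 29 mm thick, 345 mm tall, spans the full seat width and rises from the seat top along its +y edge, rear face flush with the rear of the seat. Two armrests of 32×32 mm section run along each side from the seat's front edge to the front of the backrest, top faces 200 mm above the seat top and outer faces flush with the seat's x-edges; a 32×32 mm post under the front of each armrest stands on the seat at the front corner.

The bookshelf is on the floor beside the table on its +x side. The chair is on top of the table, centred.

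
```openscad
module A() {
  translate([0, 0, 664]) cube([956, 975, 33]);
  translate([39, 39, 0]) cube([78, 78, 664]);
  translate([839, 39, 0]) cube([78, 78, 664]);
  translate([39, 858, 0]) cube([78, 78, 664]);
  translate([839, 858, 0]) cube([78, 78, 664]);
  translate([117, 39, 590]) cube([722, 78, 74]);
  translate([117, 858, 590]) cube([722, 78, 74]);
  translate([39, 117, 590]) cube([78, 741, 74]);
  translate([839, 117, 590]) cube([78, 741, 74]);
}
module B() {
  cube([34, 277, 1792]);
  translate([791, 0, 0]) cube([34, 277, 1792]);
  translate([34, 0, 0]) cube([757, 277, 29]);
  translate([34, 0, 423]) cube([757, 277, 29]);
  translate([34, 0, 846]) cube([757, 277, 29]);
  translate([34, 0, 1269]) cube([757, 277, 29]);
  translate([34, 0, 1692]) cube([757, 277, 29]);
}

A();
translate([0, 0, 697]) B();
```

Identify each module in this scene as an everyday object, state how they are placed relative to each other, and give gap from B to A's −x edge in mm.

The bookshelf's min-x is at 0; the table's min-x is 0; gap = 0 mm.

A is a table. B is a bookshelf. The bookshelf is on top of the table. The gap from the bookshelf to the table's −x edge is 0 mm.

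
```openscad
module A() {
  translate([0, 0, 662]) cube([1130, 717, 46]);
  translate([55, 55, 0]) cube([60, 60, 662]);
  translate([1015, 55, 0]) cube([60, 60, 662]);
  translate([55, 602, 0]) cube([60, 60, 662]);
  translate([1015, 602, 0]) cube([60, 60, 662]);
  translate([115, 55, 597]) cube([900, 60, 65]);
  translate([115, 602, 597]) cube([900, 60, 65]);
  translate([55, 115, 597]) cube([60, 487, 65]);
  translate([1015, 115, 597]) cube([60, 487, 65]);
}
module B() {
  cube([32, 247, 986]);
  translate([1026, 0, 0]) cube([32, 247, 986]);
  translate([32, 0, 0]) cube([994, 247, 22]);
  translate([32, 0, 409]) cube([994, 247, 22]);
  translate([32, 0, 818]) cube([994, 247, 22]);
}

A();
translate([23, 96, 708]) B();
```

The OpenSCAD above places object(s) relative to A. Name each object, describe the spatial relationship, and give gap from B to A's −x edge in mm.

A is a table. B is a bookshelf. The bookshelf is on top of the table. The gap from the bookshelf to the table's −x edge is 23 mm.

The bookshelf's min-x is at 23; the table's min-x is 0; gap = 23 mm.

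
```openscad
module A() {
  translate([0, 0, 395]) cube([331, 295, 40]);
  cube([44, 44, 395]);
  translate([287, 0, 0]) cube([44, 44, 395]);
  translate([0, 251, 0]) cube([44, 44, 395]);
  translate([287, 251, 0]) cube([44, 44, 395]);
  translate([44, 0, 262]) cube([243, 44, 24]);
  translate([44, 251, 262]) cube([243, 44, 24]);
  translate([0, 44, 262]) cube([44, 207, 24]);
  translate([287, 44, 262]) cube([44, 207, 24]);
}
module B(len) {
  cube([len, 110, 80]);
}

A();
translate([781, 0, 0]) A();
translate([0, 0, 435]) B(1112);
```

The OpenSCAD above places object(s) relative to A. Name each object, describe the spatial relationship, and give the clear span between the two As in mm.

A is a stool. B is a beam. A beam spans the tops of two stools. The clear span between the two stools is 450 mm.

Second stool starts at x = 781; first ends at x = 331; clear span = 781 − 331 = 450 mm.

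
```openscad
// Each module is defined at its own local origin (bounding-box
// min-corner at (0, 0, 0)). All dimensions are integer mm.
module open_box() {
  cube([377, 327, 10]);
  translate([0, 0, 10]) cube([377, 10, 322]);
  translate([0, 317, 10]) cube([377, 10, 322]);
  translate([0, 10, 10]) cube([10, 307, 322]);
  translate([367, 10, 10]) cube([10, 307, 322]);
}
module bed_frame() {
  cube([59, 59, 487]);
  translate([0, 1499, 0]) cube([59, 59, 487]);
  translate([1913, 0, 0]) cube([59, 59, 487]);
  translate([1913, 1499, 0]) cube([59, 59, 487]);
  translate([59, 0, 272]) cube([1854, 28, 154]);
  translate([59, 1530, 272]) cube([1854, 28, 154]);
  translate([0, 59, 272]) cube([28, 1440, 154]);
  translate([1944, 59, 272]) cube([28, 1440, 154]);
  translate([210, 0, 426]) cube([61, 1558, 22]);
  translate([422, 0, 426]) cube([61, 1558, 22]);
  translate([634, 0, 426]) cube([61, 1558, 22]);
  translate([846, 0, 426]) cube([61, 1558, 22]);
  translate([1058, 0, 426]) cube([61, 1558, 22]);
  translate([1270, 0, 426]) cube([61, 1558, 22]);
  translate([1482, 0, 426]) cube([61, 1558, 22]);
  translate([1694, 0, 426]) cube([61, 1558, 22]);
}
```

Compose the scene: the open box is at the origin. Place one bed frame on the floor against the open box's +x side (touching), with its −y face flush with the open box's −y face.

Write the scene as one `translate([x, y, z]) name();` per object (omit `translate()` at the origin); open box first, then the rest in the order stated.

open_box();
translate([377, 0, 0]) bed_frame();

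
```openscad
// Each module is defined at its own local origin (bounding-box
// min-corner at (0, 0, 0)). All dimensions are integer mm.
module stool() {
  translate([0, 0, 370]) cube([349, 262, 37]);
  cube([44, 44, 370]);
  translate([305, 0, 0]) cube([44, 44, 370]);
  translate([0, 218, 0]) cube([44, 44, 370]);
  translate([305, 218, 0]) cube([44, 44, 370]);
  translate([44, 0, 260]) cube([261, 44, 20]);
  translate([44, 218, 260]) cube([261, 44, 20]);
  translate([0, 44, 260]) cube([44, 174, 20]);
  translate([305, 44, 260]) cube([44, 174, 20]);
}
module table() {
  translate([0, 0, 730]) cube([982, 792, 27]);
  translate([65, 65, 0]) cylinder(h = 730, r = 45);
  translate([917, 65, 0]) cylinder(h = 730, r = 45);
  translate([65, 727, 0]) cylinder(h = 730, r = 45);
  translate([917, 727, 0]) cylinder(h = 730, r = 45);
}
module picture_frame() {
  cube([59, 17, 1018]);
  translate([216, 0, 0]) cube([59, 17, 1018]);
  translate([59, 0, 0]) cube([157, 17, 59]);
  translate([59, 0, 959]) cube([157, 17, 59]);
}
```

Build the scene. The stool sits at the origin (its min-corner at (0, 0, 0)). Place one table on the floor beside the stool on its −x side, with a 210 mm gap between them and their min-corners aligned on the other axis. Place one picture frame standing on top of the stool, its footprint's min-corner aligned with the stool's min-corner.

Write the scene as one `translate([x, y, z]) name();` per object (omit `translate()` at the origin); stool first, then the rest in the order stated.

stool();
translate([-1192, 0, 0]) table();
translate([0, 0, 407]) picture_frame();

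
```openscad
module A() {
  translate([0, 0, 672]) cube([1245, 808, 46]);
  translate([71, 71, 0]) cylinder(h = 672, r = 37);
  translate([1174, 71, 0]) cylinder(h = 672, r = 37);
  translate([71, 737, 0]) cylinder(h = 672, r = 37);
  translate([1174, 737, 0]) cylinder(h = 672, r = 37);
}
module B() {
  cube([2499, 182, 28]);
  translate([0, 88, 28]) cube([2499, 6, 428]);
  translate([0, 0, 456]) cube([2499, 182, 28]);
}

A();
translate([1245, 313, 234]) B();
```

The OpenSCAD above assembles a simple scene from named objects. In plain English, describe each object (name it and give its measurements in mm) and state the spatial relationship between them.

A is a rectangular dining table. The top is 1245×808×46 mm with its upper surface at z = 718 mm. It stands on four round legs of 74 mm diameter, each leg's bounding box inset 34 mm from the nearest pair of top edges, running from the floor to the underside of the top.

B is an I-beam lying along x, 2499 mm long. Overall section height 484 mm. Two flanges 182 mm wide (y) and 28 mm thick, one on the floor and one at the top; a web 6 mm thick runs between them, centred on the flange width.

The I-beam is beside the table with their tops flush at z = 718.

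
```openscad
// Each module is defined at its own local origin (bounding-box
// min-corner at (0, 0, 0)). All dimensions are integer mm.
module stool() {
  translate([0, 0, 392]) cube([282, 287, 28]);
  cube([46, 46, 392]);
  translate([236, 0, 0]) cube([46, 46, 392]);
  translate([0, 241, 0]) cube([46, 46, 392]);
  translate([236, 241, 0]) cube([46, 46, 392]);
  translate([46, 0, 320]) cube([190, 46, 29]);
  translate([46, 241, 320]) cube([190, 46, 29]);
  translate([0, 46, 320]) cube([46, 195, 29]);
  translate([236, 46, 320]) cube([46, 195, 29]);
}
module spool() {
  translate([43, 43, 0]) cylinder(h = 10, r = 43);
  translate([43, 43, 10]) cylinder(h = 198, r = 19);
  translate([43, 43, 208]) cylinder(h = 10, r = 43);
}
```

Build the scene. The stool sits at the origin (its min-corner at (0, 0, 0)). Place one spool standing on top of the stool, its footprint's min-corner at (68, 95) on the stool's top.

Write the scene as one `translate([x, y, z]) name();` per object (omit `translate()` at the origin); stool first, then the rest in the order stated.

stool();
translate([68, 95, 420]) spool();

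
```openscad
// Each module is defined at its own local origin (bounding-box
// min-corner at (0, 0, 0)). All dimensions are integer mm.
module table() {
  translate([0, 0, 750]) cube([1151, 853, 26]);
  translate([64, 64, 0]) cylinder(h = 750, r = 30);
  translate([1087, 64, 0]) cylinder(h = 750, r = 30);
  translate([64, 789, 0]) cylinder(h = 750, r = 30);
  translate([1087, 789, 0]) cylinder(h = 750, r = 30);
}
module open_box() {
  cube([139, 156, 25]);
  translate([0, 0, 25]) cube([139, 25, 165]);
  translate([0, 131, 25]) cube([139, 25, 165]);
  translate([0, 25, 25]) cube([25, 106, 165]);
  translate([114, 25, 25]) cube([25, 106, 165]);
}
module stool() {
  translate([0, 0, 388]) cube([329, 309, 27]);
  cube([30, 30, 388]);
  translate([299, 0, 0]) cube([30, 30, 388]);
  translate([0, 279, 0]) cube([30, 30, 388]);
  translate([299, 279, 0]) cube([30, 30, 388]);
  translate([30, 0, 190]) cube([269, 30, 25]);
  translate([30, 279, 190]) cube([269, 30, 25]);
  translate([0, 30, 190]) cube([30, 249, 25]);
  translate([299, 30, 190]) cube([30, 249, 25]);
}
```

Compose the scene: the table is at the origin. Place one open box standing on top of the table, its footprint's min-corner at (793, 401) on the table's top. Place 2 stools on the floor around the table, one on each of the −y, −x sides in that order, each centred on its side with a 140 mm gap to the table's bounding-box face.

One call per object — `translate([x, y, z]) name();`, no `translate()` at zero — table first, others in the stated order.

table();
translate([793, 401, 776]) open_box();
translate([411, -449, 0]) stool();
translate([-469, 272, 0]) stool();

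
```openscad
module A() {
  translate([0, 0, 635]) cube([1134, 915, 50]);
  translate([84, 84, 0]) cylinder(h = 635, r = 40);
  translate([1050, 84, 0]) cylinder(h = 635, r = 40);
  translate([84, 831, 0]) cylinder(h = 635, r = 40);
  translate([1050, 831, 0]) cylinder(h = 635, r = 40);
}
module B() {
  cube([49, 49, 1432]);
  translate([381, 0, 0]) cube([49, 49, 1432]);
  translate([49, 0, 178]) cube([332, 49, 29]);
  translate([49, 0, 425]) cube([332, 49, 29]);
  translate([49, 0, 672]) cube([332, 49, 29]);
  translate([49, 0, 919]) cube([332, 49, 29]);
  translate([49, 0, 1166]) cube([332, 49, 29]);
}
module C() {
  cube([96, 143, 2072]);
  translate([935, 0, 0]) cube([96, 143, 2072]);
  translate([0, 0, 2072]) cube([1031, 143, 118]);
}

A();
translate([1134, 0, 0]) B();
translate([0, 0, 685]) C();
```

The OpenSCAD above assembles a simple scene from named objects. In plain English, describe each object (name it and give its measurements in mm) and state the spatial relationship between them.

A is a table with a 1134×915 mm rectangular top, 50 mm thick, top surface at z = 685 mm, supported by four round legs of 80 mm diameter, each leg's bounding box inset 44 mm from the nearest pair of top edges, running from the floor.

B is a wooden ladder with two side rails of 49×49 mm section and 1432 mm height, set 430 mm apart overall. Between them run 5 rectangular rungs (49 mm deep, 29 mm thick), front faces flush with the rails' −y face. The bottom of the first rung is 178 mm above the floor and each subsequent rung is 247 mm higher than the one below.

C is a door frame. The clear opening is 839 mm wide and 2072 mm high. Two 96 mm wide jambs, 143 mm deep, stand either side of the opening from the floor to the top of the opening. A 118 mm thick head sits across the top of both jambs, spanning the full outside width of the frame.

The ladder is against the table's +x side, with their −y faces flush. The door frame is on top of the table.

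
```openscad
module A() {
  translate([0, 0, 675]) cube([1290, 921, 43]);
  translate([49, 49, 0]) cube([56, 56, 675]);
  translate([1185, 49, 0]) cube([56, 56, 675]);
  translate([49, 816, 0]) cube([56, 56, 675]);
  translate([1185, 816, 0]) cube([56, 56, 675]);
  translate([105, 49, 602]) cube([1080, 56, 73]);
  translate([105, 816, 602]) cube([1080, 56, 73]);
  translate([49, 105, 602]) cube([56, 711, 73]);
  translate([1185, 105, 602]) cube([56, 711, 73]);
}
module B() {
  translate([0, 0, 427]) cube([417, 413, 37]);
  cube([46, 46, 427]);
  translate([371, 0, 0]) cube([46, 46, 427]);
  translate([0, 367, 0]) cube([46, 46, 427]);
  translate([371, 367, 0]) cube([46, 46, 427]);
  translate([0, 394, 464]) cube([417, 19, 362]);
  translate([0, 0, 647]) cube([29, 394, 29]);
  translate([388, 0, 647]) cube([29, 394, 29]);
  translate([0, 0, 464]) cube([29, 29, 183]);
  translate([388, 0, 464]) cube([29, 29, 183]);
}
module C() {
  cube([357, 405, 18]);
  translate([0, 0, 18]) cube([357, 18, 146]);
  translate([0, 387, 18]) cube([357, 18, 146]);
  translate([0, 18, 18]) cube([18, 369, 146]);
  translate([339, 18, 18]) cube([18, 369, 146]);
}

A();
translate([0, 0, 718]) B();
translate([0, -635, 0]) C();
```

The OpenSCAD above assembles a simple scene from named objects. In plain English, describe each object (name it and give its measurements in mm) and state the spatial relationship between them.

A is a table with a 1290×921 mm rectangular top, 43 mm thick, top surface at z = 718 mm, supported by four 56×56 mm square legs, each inset 49 mm from the nearest pair of top edges, running from the floor. Four apron rails, 56 mm thick and 73 mm tall, run between adjacent legs with their top edges flush with the underside of the top and their outer faces flush with the legs' outer faces.

B is a chair: 417×413 mm seat, 37 mm thick, top at z = 464 mm, on four 46 mm square corner legs flush with the seat edges. A 19 mm thick backrest slab spans the full seat width, extending 362 mm above the seat top, its back face flush with the seat's +y edge. Two armrests of 29×29 mm section run along each side from the seat's front edge to the front of the backrest, top faces 212 mm above the seat top and outer faces flush with the seat's x-edges; a 29×29 mm post under the front of each armrest stands on the seat at the front corner.

C is an open-topped rectangular box: outside dimensions 357×405×164 mm, with a uniform wall and base thickness of 18 mm. The base is a full 357×405 slab on the floor; four walls sit on top of the base. The front and back walls (the −y and +y sides) span the full width; the two side walls fit between them.

The chair is on top of the table. The open box is on the floor beside the table on its −y side.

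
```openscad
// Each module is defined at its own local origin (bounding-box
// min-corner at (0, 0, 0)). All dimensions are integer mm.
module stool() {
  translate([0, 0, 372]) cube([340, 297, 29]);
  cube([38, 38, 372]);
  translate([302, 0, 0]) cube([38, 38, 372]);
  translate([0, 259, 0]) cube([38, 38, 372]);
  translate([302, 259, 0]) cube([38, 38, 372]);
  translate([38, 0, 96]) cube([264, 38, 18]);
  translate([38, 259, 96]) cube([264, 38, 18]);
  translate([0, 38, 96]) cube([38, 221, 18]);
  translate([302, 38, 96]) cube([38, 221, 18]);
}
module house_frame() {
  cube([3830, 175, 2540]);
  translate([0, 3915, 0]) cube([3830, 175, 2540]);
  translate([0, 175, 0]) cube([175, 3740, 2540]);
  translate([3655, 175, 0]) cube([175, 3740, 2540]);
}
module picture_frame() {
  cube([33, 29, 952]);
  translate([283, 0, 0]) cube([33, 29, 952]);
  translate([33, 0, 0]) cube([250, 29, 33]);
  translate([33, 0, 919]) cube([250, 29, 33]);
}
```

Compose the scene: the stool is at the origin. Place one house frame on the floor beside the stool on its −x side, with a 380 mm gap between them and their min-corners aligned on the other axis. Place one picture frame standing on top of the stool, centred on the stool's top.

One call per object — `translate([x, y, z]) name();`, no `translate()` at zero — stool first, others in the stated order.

stool();
translate([-4210, 0, 0]) house_frame();
translate([12, 134, 401]) picture_frame();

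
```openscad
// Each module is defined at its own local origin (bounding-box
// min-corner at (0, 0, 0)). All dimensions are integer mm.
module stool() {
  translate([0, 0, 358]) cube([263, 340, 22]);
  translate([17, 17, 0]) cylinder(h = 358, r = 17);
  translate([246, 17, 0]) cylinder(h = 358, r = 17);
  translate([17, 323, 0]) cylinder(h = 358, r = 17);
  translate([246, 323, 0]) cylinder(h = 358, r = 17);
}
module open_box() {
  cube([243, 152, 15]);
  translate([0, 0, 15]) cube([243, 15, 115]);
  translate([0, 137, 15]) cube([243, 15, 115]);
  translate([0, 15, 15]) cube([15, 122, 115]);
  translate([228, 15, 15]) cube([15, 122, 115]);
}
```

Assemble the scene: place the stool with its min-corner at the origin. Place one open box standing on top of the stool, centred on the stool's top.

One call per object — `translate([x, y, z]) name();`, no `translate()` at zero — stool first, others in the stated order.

stool();
translate([10, 94, 380]) open_box();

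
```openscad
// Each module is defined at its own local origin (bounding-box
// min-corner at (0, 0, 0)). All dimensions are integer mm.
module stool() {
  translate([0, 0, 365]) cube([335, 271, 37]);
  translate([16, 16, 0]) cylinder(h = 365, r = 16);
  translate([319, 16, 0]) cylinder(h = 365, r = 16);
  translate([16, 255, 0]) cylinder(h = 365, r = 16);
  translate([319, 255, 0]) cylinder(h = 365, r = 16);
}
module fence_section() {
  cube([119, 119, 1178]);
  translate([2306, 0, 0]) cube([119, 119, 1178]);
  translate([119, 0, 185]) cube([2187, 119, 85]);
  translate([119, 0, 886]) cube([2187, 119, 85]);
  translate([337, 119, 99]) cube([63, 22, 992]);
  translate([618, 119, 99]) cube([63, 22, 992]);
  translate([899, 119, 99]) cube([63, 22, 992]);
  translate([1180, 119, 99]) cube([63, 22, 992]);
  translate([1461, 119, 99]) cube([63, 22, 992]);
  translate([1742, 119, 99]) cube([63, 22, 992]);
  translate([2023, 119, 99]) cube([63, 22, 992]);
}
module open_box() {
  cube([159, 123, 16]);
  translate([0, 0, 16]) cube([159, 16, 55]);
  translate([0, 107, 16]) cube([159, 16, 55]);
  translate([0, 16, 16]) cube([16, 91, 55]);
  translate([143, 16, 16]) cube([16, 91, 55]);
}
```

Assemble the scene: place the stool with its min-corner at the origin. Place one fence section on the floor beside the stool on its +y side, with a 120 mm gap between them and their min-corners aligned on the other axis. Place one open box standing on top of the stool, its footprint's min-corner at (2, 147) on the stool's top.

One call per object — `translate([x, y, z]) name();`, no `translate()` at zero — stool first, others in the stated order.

stool();
translate([0, 391, 0]) fence_section();
translate([2, 147, 402]) open_box();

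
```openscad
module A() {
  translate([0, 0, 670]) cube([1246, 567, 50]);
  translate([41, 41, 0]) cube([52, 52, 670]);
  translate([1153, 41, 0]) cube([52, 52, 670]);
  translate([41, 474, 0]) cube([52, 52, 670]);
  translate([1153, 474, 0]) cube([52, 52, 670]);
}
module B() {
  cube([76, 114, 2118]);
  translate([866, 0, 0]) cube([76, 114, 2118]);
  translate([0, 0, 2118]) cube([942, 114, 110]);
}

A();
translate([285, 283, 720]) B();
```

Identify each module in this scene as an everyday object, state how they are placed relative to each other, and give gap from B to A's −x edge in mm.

A is a table. B is a door frame. The door frame is on top of the table. The gap from the door frame to the table's −x edge is 285 mm.

The door frame's min-x is at 285; the table's min-x is 0; gap = 285 mm.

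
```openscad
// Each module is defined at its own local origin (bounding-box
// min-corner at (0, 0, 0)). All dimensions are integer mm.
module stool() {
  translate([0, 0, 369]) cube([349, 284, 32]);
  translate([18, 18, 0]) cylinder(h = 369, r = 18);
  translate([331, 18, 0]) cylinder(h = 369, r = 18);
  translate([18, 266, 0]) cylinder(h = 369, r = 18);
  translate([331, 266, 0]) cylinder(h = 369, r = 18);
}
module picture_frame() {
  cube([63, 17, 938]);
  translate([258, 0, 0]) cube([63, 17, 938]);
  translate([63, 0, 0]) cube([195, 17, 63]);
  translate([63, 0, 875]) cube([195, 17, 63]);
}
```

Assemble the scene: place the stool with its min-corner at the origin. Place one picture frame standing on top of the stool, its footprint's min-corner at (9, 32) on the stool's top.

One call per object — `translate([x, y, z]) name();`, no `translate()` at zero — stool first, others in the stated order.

stool();
translate([9, 32, 401]) picture_frame();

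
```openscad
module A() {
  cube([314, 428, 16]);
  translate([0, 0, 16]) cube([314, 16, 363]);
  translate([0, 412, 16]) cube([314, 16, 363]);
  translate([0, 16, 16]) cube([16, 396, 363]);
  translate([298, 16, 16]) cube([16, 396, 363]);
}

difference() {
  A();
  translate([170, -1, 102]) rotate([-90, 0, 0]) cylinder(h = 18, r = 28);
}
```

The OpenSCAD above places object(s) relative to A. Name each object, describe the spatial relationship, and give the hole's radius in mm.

A is an open box. The open box has a circular hole through its front wall. The hole's radius is 28 mm.

The subtracted cylinder has r = 28 mm.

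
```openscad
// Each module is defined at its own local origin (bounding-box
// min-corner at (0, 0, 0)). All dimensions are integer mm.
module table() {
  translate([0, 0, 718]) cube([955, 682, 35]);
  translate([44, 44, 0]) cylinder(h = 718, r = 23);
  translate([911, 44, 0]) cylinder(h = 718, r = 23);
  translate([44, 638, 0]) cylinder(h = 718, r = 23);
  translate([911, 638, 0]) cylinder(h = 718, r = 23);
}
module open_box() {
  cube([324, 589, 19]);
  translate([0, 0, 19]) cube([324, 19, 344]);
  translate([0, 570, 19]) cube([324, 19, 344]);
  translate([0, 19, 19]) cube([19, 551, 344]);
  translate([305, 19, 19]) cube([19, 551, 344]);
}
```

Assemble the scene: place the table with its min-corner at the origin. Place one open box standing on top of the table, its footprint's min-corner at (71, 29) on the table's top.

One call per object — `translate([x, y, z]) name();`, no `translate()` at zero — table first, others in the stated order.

table();
translate([71, 29, 753]) open_box();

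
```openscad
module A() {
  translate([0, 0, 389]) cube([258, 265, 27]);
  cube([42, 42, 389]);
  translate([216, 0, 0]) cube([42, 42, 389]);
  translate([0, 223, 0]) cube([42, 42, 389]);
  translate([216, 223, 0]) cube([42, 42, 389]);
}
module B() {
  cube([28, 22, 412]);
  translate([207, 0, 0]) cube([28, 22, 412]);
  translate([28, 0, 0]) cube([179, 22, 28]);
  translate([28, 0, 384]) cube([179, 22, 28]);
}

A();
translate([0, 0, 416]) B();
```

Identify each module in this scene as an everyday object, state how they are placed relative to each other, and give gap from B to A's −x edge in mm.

The picture frame's min-x is at 0; the stool's min-x is 0; gap = 0 mm.

A is a stool. B is a picture frame. The picture frame is on top of the stool. The gap from the picture frame to the stool's −x edge is 0 mm.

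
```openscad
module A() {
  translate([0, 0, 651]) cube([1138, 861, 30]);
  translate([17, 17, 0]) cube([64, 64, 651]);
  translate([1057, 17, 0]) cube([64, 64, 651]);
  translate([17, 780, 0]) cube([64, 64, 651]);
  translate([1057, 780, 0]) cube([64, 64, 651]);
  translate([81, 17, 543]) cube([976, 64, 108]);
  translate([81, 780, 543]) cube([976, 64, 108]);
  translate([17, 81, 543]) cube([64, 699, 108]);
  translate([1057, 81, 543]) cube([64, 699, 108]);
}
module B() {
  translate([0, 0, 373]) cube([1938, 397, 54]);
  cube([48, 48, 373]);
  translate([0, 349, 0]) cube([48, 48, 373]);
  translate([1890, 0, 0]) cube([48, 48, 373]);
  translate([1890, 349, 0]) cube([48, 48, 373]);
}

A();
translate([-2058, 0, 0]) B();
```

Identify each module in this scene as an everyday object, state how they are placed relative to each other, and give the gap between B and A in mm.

A is a table. B is a bench. The bench is on the floor beside the table on its −x side. The gap between the bench and the table is 120 mm.

The bench's nearest face is 120 mm from the table's −x face.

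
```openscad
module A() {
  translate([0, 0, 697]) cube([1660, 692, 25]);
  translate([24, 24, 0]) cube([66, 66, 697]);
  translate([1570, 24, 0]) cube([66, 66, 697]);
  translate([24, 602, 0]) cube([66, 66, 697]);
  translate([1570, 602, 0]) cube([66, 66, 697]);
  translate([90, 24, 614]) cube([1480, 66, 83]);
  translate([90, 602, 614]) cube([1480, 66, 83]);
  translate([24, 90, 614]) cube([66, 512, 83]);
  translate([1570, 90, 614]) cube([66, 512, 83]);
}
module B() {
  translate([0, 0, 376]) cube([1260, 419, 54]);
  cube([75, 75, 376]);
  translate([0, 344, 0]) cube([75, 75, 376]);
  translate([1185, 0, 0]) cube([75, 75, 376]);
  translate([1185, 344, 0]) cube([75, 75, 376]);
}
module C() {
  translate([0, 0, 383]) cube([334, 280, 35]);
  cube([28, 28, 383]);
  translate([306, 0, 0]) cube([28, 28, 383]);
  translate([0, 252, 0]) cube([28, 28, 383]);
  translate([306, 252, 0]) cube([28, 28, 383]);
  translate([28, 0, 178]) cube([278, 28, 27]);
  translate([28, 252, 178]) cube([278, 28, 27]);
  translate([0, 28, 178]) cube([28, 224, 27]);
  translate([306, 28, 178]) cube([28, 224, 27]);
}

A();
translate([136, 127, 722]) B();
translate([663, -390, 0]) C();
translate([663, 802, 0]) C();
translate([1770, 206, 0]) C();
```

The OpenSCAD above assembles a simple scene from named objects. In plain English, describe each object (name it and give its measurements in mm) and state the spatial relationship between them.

A is a rectangular dining table. The top is 1660×692×25 mm with its upper surface at z = 722 mm. It stands on four 66×66 mm square legs, each inset 24 mm from the nearest pair of top edges, running from the floor to the underside of the top. Four apron rails, 66 mm thick and 83 mm tall, run between adjacent legs with their top edges flush with the underside of the top and their outer faces flush with the legs' outer faces.

B is a bench: a 1260×419 mm seat slab, 54 mm thick, top at z = 430 mm, on four 75×75 mm square legs flush with the seat corners and standing on z = 0.

C is a simple wooden stool: a rectangular seat 334 mm (x) by 280 mm (y), 35 mm thick, top face at z = 418 mm, on four square legs, each 28×28 mm in cross-section. The legs rest on z = 0, each flush with a corner of the seat. Four stretchers, 28 mm wide and 27 mm tall, connect adjacent legs with their undersides at z = 178 mm, each running between the inner faces of the legs it joins and aligned with the legs' outer faces on the other axis.

The bench is on top of the table. Three stools sit around the table at the −y, +y, +x sides.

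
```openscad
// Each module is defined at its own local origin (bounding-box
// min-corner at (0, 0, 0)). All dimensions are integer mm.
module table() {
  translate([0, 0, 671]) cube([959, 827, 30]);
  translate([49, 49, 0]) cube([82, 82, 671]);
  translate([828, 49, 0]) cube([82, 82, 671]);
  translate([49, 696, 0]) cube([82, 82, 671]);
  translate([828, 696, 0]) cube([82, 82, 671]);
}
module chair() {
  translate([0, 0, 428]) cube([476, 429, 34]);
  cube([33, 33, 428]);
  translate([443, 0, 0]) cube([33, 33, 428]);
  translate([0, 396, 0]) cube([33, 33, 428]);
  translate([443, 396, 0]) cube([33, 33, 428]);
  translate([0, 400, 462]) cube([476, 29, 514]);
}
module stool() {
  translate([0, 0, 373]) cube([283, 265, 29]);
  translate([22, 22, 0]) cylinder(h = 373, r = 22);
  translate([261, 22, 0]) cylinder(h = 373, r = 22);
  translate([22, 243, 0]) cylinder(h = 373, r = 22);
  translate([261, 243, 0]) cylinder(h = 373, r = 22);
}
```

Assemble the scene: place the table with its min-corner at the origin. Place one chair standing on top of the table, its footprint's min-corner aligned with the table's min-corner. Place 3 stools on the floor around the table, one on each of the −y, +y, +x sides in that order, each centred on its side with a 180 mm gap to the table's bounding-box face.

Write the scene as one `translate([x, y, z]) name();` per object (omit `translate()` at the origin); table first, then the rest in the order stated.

table();
translate([0, 0, 701]) chair();
translate([338, -445, 0]) stool();
translate([338, 1007, 0]) stool();
translate([1139, 281, 0]) stool();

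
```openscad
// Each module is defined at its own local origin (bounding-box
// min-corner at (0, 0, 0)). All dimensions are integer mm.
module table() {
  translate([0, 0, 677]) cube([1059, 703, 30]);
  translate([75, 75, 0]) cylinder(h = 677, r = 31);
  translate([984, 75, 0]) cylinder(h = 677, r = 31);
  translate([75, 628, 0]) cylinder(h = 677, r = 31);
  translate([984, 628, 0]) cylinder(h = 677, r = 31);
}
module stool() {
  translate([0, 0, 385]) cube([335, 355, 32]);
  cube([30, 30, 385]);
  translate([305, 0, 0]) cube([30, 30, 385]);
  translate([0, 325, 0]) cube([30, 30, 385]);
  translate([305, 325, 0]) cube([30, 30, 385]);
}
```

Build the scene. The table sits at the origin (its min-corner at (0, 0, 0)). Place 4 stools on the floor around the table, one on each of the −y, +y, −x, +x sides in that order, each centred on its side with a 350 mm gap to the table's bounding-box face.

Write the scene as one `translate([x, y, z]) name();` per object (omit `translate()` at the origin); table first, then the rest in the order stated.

table();
translate([362, -705, 0]) stool();
translate([362, 1053, 0]) stool();
translate([-685, 174, 0]) stool();
translate([1409, 174, 0]) stool();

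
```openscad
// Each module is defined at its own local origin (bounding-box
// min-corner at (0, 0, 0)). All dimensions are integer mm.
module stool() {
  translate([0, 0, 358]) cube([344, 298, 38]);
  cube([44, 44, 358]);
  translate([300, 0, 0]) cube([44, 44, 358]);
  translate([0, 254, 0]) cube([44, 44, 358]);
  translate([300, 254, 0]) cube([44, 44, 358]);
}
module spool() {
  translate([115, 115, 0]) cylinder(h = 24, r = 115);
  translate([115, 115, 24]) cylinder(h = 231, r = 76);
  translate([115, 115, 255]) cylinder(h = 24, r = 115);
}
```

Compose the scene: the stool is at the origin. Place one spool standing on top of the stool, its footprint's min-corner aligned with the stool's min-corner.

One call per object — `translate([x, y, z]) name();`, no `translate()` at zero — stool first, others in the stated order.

stool();
translate([0, 0, 396]) spool();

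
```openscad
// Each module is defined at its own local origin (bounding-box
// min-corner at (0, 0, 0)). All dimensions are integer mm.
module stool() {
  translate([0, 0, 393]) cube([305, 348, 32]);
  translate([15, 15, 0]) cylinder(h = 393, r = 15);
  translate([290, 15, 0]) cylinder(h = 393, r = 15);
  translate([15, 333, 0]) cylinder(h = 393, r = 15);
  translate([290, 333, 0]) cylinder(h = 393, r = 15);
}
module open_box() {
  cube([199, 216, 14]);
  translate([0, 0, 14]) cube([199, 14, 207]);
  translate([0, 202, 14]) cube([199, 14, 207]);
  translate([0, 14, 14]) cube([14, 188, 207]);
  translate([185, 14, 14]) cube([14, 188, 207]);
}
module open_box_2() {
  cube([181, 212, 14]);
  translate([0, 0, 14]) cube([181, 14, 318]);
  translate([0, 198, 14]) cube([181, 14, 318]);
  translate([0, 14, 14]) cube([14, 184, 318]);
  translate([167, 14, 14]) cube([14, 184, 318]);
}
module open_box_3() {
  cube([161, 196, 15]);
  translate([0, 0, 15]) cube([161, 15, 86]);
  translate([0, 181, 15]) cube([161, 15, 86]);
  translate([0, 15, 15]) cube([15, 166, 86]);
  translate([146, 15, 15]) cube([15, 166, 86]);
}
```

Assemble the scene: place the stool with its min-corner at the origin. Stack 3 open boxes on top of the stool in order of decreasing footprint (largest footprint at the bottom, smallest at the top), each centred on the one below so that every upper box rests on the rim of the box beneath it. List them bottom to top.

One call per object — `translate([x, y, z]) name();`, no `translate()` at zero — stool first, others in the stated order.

stool();
translate([53, 66, 425]) open_box();
translate([62, 68, 646]) open_box_2();
translate([72, 76, 978]) open_box_3();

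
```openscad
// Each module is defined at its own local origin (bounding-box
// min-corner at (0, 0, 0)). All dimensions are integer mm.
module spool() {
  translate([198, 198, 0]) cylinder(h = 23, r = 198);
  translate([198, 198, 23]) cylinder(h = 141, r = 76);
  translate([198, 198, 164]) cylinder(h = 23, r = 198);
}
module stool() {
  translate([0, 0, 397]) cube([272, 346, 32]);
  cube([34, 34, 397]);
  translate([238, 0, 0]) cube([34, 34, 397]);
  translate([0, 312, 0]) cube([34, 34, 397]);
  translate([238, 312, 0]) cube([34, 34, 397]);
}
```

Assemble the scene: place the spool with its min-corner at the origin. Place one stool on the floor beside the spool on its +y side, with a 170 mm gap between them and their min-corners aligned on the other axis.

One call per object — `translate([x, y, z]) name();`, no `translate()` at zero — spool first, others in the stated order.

spool();
translate([0, 566, 0]) stool();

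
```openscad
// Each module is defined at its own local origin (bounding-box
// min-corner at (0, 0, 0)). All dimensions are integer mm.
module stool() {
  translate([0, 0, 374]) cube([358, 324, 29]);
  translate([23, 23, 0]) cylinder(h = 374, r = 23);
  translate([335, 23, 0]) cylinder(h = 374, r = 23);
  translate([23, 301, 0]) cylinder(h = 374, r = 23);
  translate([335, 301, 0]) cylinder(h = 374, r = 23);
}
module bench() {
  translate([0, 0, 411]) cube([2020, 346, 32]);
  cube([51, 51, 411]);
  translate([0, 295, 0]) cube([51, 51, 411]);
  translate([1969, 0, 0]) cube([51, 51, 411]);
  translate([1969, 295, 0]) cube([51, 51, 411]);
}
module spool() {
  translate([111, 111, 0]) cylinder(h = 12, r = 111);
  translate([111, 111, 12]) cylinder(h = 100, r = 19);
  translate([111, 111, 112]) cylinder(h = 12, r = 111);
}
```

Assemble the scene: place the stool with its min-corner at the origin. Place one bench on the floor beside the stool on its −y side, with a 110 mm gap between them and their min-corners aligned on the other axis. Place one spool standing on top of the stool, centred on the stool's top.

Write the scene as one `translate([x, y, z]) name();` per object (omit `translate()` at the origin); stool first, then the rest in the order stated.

stool();
translate([0, -456, 0]) bench();
translate([68, 51, 403]) spool();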